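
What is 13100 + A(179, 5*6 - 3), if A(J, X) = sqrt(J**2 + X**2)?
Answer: 13100 + sqrt(32770) ≈ 13281.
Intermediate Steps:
13100 + A(179, 5*6 - 3) = 13100 + sqrt(179**2 + (5*6 - 3)**2) = 13100 + sqrt(32041 + (30 - 3)**2) = 13100 + sqrt(32041 + 27**2) = 13100 + sqrt(32041 + 729) = 13100 + sqrt(32770)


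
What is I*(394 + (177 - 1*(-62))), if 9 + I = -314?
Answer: -204459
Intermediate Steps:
I = -323 (I = -9 - 314 = -323)
I*(394 + (177 - 1*(-62))) = -323*(394 + (177 - 1*(-62))) = -323*(394 + (177 + 62)) = -323*(394 + 239) = -323*633 = -204459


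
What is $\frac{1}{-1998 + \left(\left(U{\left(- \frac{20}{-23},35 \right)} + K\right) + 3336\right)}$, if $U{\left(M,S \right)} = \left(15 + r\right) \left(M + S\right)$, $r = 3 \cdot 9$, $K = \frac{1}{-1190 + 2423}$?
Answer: $\frac{28359}{80667815} \approx 0.00035155$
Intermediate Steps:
$K = \frac{1}{1233} \approx 0.00081103$
$r = 27$
$U{\left(M,S \right)} = 42 M + 42 S$ ($U{\left(M,S \right)} = \left(15 + 27\right) \left(M + S\right) = 42 \left(M + S\right) = 42 M + 42 S$)
$\frac{1}{-1998 + \left(\left(U{\left(- \frac{20}{-23},35 \right)} + K\right) + 3336\right)} = \frac{1}{-1998 + \left(\left(\left(42 \left(- \frac{20}{-23}\right) + 42 \cdot 35\right) + \frac{1}{1233}\right) + 3336\right)} = \frac{1}{-1998 + \left(\left(\left(42 \left(\left(-20\right) \left(- \frac{1}{23}\right)\right) + 1470\right) + \frac{1}{1233}\right) + 3336\right)} = \frac{1}{-1998 + \left(\left(\left(42 \cdot \frac{20}{23} + 1470\right) + \frac{1}{1233}\right) + 3336\right)} = \frac{1}{-1998 + \left(\left(\left(\frac{840}{23} + 1470\right) + \frac{1}{1233}\right) + 3336\right)} = \frac{1}{-1998 + \left(\left(\frac{34650}{23} + \frac{1}{1233}\right) + 3336\right)} = \frac{1}{-1998 + \left(\frac{42723473}{28359} + 3336\right)} = \frac{1}{-1998 + \frac{137329097}{28359}} = \frac{1}{\frac{80667815}{28359}} = \frac{28359}{80667815}$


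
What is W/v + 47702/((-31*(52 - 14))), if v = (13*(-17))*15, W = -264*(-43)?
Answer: -28584131/650845 ≈ -43.919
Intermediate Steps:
W = 11352
v = -3315 (v = -221*15 = -3315)
W/v + 47702/((-31*(52 - 14))) = 11352/(-3315) + 47702/((-31*(52 - 14))) = 11352*(-1/3315) + 47702/((-31*38)) = -3784/1105 + 47702/(-1178) = -3784/1105 + 47702*(-1/1178) = -3784/1105 - 23851/589 = -28584131/650845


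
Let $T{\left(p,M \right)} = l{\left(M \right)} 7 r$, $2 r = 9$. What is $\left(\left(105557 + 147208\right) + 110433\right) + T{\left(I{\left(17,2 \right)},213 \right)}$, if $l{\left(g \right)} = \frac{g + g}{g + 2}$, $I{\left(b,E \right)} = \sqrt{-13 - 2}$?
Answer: $\frac{78100989}{215} \approx 3.6326 \cdot 10^{5}$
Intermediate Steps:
$r = \frac{9}{2}$ ($r = \frac{1}{2} \cdot 9 = \frac{9}{2} \approx 4.5$)
$I{\left(b,E \right)} = i \sqrt{15}$ ($I{\left(b,E \right)} = \sqrt{-15} = i \sqrt{15}$)
$l{\left(g \right)} = \frac{2 g}{2 + g}$
$T{\left(p,M \right)} = \frac{63 M}{2 + M}$ ($T{\left(p,M \right)} = \frac{2 M}{2 + M} 7 \cdot \frac{9}{2} = \frac{14 M}{2 + M} \frac{9}{2} = \frac{63 M}{2 + M}$)
$\left(\left(105557 + 147208\right) + 110433\right) + T{\left(I{\left(17,2 \right)},213 \right)} = \left(\left(105557 + 147208\right) + 110433\right) + 63 \cdot 213 \frac{1}{2 + 213} = \left(252765 + 110433\right) + 63 \cdot 213 \cdot \frac{1}{215} = 363198 + 63 \cdot 213 \cdot \frac{1}{215} = 363198 + \frac{13419}{215} = \frac{78100989}{215}$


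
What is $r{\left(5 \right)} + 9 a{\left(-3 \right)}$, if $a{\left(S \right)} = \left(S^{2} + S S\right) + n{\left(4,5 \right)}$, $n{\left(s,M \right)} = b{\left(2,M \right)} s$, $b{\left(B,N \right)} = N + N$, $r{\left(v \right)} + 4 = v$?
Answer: $523$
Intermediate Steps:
$r{\left(v \right)} = -4 + v$
$b{\left(B,N \right)} = 2 N$
$n{\left(s,M \right)} = 2 M s$
$a{\left(S \right)} = 40 + 2 S^{2}$ ($a{\left(S \right)} = \left(S^{2} + S S\right) + 2 \cdot 5 \cdot 4 = \left(S^{2} + S^{2}\right) + 40 = 2 S^{2} + 40 = 40 + 2 S^{2}$)
$r{\left(5 \right)} + 9 a{\left(-3 \right)} = \left(-4 + 5\right) + 9 \left(40 + 2 \left(-3\right)^{2}\right) = 1 + 9 \left(40 + 2 \cdot 9\right) = 1 + 9 \left(40 + 18\right) = 1 + 9 \cdot 58 = 1 + 522 = 523$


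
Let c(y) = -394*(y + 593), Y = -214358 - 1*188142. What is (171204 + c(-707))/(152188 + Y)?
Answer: -27015/31289 ≈ -0.86340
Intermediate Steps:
Y = -402500 (Y = -214358 - 188142 = -402500)
c(y) = -233642 - 394*y (c(y) = -394*(593 + y) = -233642 - 394*y)
(171204 + c(-707))/(152188 + Y) = (171204 + (-233642 - 394*(-707)))/(152188 - 402500) = (171204 + (-233642 + 278558))/(-250312) = (171204 + 44916)*(-1/250312) = 216120*(-1/250312) = -27015/31289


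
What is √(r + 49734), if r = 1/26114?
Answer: 13*√200684340362/26114 ≈ 223.01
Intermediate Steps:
r = 1/26114 ≈ 3.8294e-5
√(r + 49734) = √(1/26114 + 49734) = √(1298753677/26114) = 13*√200684340362/26114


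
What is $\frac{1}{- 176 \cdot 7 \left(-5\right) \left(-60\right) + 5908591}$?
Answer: $\frac{1}{5538991} \approx 1.8054 \cdot 10^{-7}$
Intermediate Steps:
$\frac{1}{- 176 \cdot 7 \left(-5\right) \left(-60\right) + 5908591} = \frac{1}{\left(-176\right) \left(-35\right) \left(-60\right) + 5908591} = \frac{1}{6160 \left(-60\right) + 5908591} = \frac{1}{-369600 + 5908591} = \frac{1}{5538991}$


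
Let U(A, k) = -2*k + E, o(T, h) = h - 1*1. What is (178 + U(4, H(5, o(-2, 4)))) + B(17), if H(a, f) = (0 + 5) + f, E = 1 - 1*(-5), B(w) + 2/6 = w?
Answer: 554/3 ≈ 184.67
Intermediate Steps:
B(w) = -⅓ + w
E = 6 (E = 1 + 5 = 6)
o(T, h) = -1 + h (o(T, h) = h - 1 = -1 + h)
H(a, f) = 5 + f
U(A, k) = 6 - 2*k (U(A, k) = -2*k + 6 = 6 - 2*k)
(178 + U(4, H(5, o(-2, 4)))) + B(17) = (178 + (6 - 2*(5 + (-1 + 4)))) + (-⅓ + 17) = (178 + (6 - 2*(5 + 3))) + 50/3 = (178 + (6 - 2*8)) + 50/3 = (178 + (6 - 16)) + 50/3 = (178 - 10) + 50/3 = 168 + 50/3 = 554/3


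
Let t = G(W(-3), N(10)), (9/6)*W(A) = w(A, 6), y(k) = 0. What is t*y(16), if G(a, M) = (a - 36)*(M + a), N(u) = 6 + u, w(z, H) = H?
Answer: 0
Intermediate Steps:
W(A) = 4 (W(A) = (⅔)*6 = 4)
G(a, M) = (-36 + a)*(M + a)
t = -640 (t = 4² - 36*(6 + 10) - 36*4 + (6 + 10)*4 = 16 - 36*16 - 144 + 16*4 = 16 - 576 - 144 + 64 = -640)
t*y(16) = -640*0 = 0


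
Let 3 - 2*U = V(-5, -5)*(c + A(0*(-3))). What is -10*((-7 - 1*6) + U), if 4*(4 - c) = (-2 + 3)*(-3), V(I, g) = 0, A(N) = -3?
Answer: 115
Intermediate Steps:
c = 19/4 (c = 4 - (-2 + 3)*(-3)/4 = 4 - (-3)/4 = 4 - ¼*(-3) = 4 + ¾ = 19/4 ≈ 4.7500)
U = 3/2 (U = 3/2 - 0*(19/4 - 3) = 3/2 - 0*7/4 = 3/2 - ½*0 = 3/2 + 0 = 3/2 ≈ 1.5000)
-10*((-7 - 1*6) + U) = -10*((-7 - 1*6) + 3/2) = -10*((-7 - 6) + 3/2) = -10*(-13 + 3/2) = -10*(-23/2) = 115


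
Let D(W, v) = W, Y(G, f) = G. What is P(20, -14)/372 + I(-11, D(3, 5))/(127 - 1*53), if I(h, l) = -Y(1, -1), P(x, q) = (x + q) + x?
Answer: 194/3441 ≈ 0.056379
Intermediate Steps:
P(x, q) = q + 2*x (P(x, q) = (q + x) + x = q + 2*x)
I(h, l) = -1 (I(h, l) = -1*1 = -1)
P(20, -14)/372 + I(-11, D(3, 5))/(127 - 1*53) = (-14 + 2*20)/372 - 1/(127 - 1*53) = (-14 + 40)*(1/372) - 1/(127 - 53) = 26*(1/372) - 1/74 = 13/186 - 1*1/74 = 13/186 - 1/74 = 194/3441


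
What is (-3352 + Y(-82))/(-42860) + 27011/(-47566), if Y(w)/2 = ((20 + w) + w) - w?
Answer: -248088011/509669690 ≈ -0.48676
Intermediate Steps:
Y(w) = 40 + 2*w (Y(w) = 2*(((20 + w) + w) - w) = 2*((20 + 2*w) - w) = 2*(20 + w) = 40 + 2*w)
(-3352 + Y(-82))/(-42860) + 27011/(-47566) = (-3352 + (40 + 2*(-82)))/(-42860) + 27011/(-47566) = (-3352 + (40 - 164))*(-1/42860) + 27011*(-1/47566) = (-3352 - 124)*(-1/42860) - 27011/47566 = -3476*(-1/42860) - 27011/47566 = 869/10715 - 27011/47566 = -248088011/509669690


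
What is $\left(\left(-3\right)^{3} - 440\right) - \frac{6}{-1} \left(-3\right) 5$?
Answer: $42030$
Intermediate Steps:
$\left(\left(-3\right)^{3} - 440\right) - \frac{6}{-1} \left(-3\right) 5 = \left(-27 - 440\right) \left(-6\right) \left(-1\right) \left(-3\right) 5 = - 467 \cdot 6 \left(-3\right) 5 = - 467 \left(\left(-18\right) 5\right) = \left(-467\right) \left(-90\right) = 42030$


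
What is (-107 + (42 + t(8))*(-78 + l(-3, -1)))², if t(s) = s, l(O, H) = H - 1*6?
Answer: 18983449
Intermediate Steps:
l(O, H) = -6 + H (l(O, H) = H - 6 = -6 + H)
(-107 + (42 + t(8))*(-78 + l(-3, -1)))² = (-107 + (42 + 8)*(-78 + (-6 - 1)))² = (-107 + 50*(-78 - 7))² = (-107 + 50*(-85))² = (-107 - 4250)² = (-4357)² = 18983449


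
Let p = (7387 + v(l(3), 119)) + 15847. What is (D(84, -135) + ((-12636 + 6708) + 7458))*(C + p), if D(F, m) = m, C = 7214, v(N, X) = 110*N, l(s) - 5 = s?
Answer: 43702560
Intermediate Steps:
l(s) = 5 + s
p = 24114 (p = (7387 + 110*(5 + 3)) + 15847 = (7387 + 110*8) + 15847 = (7387 + 880) + 15847 = 8267 + 15847 = 24114)
(D(84, -135) + ((-12636 + 6708) + 7458))*(C + p) = (-135 + ((-12636 + 6708) + 7458))*(7214 + 24114) = (-135 + (-5928 + 7458))*31328 = (-135 + 1530)*31328 = 1395*31328 = 43702560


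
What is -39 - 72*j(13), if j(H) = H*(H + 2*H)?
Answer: -36543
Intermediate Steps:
j(H) = 3*H**2 (j(H) = H*(3*H) = 3*H**2)
-39 - 72*j(13) = -39 - 216*13**2 = -39 - 216*169 = -39 - 72*507 = -39 - 36504 = -36543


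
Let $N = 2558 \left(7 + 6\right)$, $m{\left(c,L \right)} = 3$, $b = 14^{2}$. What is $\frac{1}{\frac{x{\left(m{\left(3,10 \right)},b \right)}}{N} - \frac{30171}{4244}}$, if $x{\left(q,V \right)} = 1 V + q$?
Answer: $- \frac{70564988}{501230939} \approx -0.14078$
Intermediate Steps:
$b = 196$
$N = 33254$ ($N = 2558 \cdot 13 = 33254$)
$x{\left(q,V \right)} = V + q$
$\frac{1}{\frac{x{\left(m{\left(3,10 \right)},b \right)}}{N} - \frac{30171}{4244}} = \frac{1}{\frac{196 + 3}{33254} - \frac{30171}{4244}} = \frac{1}{199 \cdot \frac{1}{33254} - \frac{30171}{4244}} = \frac{1}{\frac{199}{33254} - \frac{30171}{4244}} = \frac{1}{- \frac{501230939}{70564988}} = - \frac{70564988}{501230939}$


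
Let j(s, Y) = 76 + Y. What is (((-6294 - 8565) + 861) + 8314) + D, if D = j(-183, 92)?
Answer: -5516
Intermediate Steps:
D = 168 (D = 76 + 92 = 168)
(((-6294 - 8565) + 861) + 8314) + D = (((-6294 - 8565) + 861) + 8314) + 168 = ((-14859 + 861) + 8314) + 168 = (-13998 + 8314) + 168 = -5684 + 168 = -5516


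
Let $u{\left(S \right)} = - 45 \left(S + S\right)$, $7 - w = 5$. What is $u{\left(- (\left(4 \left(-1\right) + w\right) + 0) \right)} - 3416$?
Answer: $-3596$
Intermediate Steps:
$w = 2$ ($w = 7 - 5 = 2$)
$u{\left(S \right)} = - 90 S$ ($u{\left(S \right)} = - 45 \cdot 2 S = - 90 S$)
$u{\left(- (\left(4 \left(-1\right) + w\right) + 0) \right)} - 3416 = - 90 \left(- (\left(4 \left(-1\right) + 2\right) + 0)\right) - 3416 = - 90 \left(- (\left(-4 + 2\right) + 0)\right) - 3416 = - 90 \left(- (-2 + 0)\right) - 3416 = - 90 \left(\left(-1\right) \left(-2\right)\right) - 3416 = \left(-90\right) 2 - 3416 = -180 - 3416 = -3596$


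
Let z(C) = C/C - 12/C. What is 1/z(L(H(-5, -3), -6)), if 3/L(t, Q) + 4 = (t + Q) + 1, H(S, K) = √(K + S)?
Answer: 37/1497 + 8*I*√2/1497 ≈ 0.024716 + 0.0075576*I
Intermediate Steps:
L(t, Q) = 3/(-3 + Q + t) (L(t, Q) = 3/(-4 + ((t + Q) + 1)) = 3/(-4 + ((Q + t) + 1)) = 3/(-4 + (1 + Q + t)) = 3/(-3 + Q + t))
z(C) = 1 - 12/C
1/z(L(H(-5, -3), -6)) = 1/((-12 + 3/(-3 - 6 + √(-3 - 5)))/((3/(-3 - 6 + √(-3 - 5))))) = 1/((-12 + 3/(-3 - 6 + √(-8)))/((3/(-3 - 6 + √(-8))))) = 1/((-12 + 3/(-3 - 6 + 2*I*√2))/((3/(-3 - 6 + 2*I*√2)))) = 1/((-12 + 3/(-9 + 2*I*√2))/((3/(-9 + 2*I*√2)))) = 1/((-3 + 2*I*√2/3)*(-12 + 3/(-9 + 2*I*√2))) = 1/((-12 + 3/(-9 + 2*I*√2))*(-3 + 2*I*√2/3))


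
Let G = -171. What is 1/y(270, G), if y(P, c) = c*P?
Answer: -1/46170 ≈ -2.1659e-5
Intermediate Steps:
y(P, c) = P*c
1/y(270, G) = 1/(270*(-171)) = 1/(-46170) = -1/46170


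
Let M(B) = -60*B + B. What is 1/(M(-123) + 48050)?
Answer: 1/55307 ≈ 1.8081e-5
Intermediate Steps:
M(B) = -59*B
1/(M(-123) + 48050) = 1/(-59*(-123) + 48050) = 1/(7257 + 48050) = 1/55307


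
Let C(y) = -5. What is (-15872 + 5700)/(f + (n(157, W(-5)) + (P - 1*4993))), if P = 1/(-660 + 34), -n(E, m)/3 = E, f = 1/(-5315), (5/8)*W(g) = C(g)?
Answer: 33844176680/18179772101 ≈ 1.8616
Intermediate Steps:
W(g) = -8 (W(g) = (8/5)*(-5) = -8)
f = -1/5315 ≈ -0.00018815
n(E, m) = -3*E
P = -1/626 (P = 1/(-626) = -1/626 ≈ -0.0015974)
(-15872 + 5700)/(f + (n(157, W(-5)) + (P - 1*4993))) = (-15872 + 5700)/(-1/5315 + (-3*157 + (-1/626 - 1*4993))) = -10172/(-1/5315 + (-471 + (-1/626 - 4993))) = -10172/(-1/5315 + (-471 - 3125619/626)) = -10172/(-1/5315 - 3420465/626) = -10172/(-18179772101/3327190) = -10172*(-3327190/18179772101) = 33844176680/18179772101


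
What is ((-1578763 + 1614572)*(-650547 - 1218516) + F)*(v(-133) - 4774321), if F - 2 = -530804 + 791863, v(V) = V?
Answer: 319549507708465324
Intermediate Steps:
F = 261061 (F = 2 + (-530804 + 791863) = 2 + 261059 = 261061)
((-1578763 + 1614572)*(-650547 - 1218516) + F)*(v(-133) - 4774321) = ((-1578763 + 1614572)*(-650547 - 1218516) + 261061)*(-133 - 4774321) = (35809*(-1869063) + 261061)*(-4774454) = (-66929276967 + 261061)*(-4774454) = -66929015906*(-4774454) = 319549507708465324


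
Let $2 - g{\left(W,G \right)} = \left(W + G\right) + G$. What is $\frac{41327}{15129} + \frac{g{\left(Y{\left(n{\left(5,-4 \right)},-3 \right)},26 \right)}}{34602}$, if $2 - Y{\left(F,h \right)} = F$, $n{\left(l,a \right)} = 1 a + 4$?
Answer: $\frac{238201691}{87248943} \approx 2.7301$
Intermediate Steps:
$n{\left(l,a \right)} = 4 + a$ ($n{\left(l,a \right)} = a + 4 = 4 + a$)
$Y{\left(F,h \right)} = 2 - F$
$g{\left(W,G \right)} = 2 - W - 2 G$ ($g{\left(W,G \right)} = 2 - \left(\left(W + G\right) + G\right) = 2 - \left(\left(G + W\right) + G\right) = 2 - \left(W + 2 G\right) = 2 - W - 2 G$)
$\frac{41327}{15129} + \frac{g{\left(Y{\left(n{\left(5,-4 \right)},-3 \right)},26 \right)}}{34602} = \frac{41327}{15129} + \frac{2 - \left(2 - \left(4 - 4\right)\right) - 52}{34602} = 41327 \cdot \frac{1}{15129} + \left(2 - \left(2 - 0\right) - 52\right) \frac{1}{34602} = \frac{41327}{15129} + \left(2 - \left(2 + 0\right) - 52\right) \frac{1}{34602} = \frac{41327}{15129} + \left(2 - 2 - 52\right) \frac{1}{34602} = \frac{41327}{15129} - \frac{26}{17301} = \frac{238201691}{87248943}$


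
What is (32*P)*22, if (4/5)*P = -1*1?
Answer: -880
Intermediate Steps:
P = -5/4 (P = 5*(-1*1)/4 = (5/4)*(-1) = -5/4 ≈ -1.2500)
(32*P)*22 = (32*(-5/4))*22 = -40*22 = -880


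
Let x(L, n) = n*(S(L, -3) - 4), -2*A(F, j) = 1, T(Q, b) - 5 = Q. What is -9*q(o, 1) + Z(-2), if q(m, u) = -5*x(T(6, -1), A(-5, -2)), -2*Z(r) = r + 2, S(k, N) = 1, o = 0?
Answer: 135/2 ≈ 67.500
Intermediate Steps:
T(Q, b) = 5 + Q
A(F, j) = -1/2 (A(F, j) = -1/2*1 = -1/2)
Z(r) = -1 - r/2 (Z(r) = -(r + 2)/2 = -(2 + r)/2 = -1 - r/2)
x(L, n) = -3*n (x(L, n) = n*(1 - 4) = n*(-3) = -3*n)
q(m, u) = -15/2 (q(m, u) = -(-15)*(-1)/2 = -5*3/2 = -15/2)
-9*q(o, 1) + Z(-2) = -9*(-15/2) + (-1 - 1/2*(-2)) = 135/2 + (-1 + 1) = 135/2 + 0 = 135/2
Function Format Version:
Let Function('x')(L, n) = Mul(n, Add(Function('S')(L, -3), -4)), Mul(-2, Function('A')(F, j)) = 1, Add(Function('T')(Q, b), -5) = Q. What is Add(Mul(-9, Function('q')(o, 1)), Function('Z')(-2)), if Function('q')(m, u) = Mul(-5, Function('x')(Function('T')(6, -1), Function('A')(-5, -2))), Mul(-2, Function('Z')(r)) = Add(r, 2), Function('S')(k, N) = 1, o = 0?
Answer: Rational(135, 2) ≈ 67.500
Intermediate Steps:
Function('T')(Q, b) = Add(5, Q)
Function('A')(F, j) = Rational(-1, 2) (Function('A')(F, j) = Mul(Rational(-1, 2), 1) = Rational(-1, 2))
Function('Z')(r) = Add(-1, Mul(Rational(-1, 2), r)) (Function('Z')(r) = Mul(Rational(-1, 2), Add(r, 2)) = Mul(Rational(-1, 2), Add(2, r)) = Add(-1, Mul(Rational(-1, 2), r)))
Function('x')(L, n) = Mul(-3, n) (Function('x')(L, n) = Mul(n, Add(1, -4)) = Mul(n, -3) = Mul(-3, n))
Function('q')(m, u) = Rational(-15, 2) (Function('q')(m, u) = Mul(-5, Mul(-3, Rational(-1, 2))) = Mul(-5, Rational(3, 2)) = Rational(-15, 2))
Add(Mul(-9, Function('q')(o, 1)), Function('Z')(-2)) = Add(Mul(-9, Rational(-15, 2)), Add(-1, Mul(Rational(-1, 2), -2))) = Add(Rational(135, 2), Add(-1, 1)) = Add(Rational(135, 2), 0) = Rational(135, 2)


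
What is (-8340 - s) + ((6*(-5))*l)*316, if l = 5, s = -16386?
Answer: -39354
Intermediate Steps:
(-8340 - s) + ((6*(-5))*l)*316 = (-8340 - 1*(-16386)) + ((6*(-5))*5)*316 = (-8340 + 16386) - 30*5*316 = 8046 - 150*316 = 8046 - 47400 = -39354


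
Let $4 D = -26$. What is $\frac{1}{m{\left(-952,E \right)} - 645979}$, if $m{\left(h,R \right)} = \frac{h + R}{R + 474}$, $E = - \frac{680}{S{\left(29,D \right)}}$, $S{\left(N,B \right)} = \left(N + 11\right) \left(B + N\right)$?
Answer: $- \frac{10648}{6878405829} \approx -1.548 \cdot 10^{-6}$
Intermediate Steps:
$D = - \frac{13}{2}$ ($D = \frac{1}{4} \left(-26\right) = - \frac{13}{2} \approx -6.5$)
$S{\left(N,B \right)} = \left(11 + N\right) \left(B + N\right)$
$E = - \frac{34}{45}$ ($E = - \frac{680}{29^{2} + 11 \left(- \frac{13}{2}\right) + 11 \cdot 29 - \frac{377}{2}} = - \frac{680}{841 - \frac{143}{2} + 319 - \frac{377}{2}} = - \frac{680}{900} = \left(-680\right) \frac{1}{900} = - \frac{34}{45} \approx -0.75556$)
$m{\left(h,R \right)} = \frac{R + h}{474 + R}$
$\frac{1}{m{\left(-952,E \right)} - 645979} = \frac{1}{\frac{- \frac{34}{45} - 952}{474 - \frac{34}{45}} - 645979} = \frac{1}{\frac{1}{\frac{21296}{45}} \left(- \frac{42874}{45}\right) - 645979} = \frac{1}{\frac{45}{21296} \left(- \frac{42874}{45}\right) - 645979} = \frac{1}{- \frac{21437}{10648} - 645979} = \frac{1}{- \frac{6878405829}{10648}} = - \frac{10648}{6878405829}$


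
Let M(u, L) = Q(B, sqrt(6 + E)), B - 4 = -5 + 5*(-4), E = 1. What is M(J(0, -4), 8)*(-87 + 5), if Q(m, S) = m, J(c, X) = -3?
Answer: 1722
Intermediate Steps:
B = -21 (B = 4 + (-5 + 5*(-4)) = 4 + (-5 - 20) = 4 - 25 = -21)
M(u, L) = -21
M(J(0, -4), 8)*(-87 + 5) = -21*(-87 + 5) = -21*(-82) = 1722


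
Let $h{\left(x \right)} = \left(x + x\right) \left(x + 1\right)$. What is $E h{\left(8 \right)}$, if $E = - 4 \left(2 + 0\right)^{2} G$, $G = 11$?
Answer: $-25344$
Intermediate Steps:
$h{\left(x \right)} = 2 x \left(1 + x\right)$
$E = -176$ ($E = - 4 \left(2 + 0\right)^{2} \cdot 11 = - 4 \cdot 2^{2} \cdot 11 = \left(-4\right) 4 \cdot 11 = \left(-16\right) 11 = -176$)
$E h{\left(8 \right)} = - 176 \cdot 2 \cdot 8 \left(1 + 8\right) = - 176 \cdot 2 \cdot 8 \cdot 9 = \left(-176\right) 144 = -25344$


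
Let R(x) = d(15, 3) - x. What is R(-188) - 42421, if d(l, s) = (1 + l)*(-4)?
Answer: -42297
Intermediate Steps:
d(l, s) = -4 - 4*l
R(x) = -64 - x (R(x) = (-4 - 4*15) - x = (-4 - 60) - x = -64 - x)
R(-188) - 42421 = (-64 - 1*(-188)) - 42421 = (-64 + 188) - 42421 = 124 - 42421 = -42297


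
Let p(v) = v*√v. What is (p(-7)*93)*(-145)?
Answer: 94395*I*√7 ≈ 2.4975e+5*I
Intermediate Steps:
p(v) = v^(3/2)
(p(-7)*93)*(-145) = ((-7)^(3/2)*93)*(-145) = (-7*I*√7*93)*(-145) = -651*I*√7*(-145) = 94395*I*√7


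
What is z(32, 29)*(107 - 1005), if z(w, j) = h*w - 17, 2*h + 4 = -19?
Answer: 345730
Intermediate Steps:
h = -23/2 (h = -2 + (½)*(-19) = -2 - 19/2 = -23/2 ≈ -11.500)
z(w, j) = -17 - 23*w/2 (z(w, j) = -23*w/2 - 17 = -17 - 23*w/2)
z(32, 29)*(107 - 1005) = (-17 - 23/2*32)*(107 - 1005) = (-17 - 368)*(-898) = -385*(-898) = 345730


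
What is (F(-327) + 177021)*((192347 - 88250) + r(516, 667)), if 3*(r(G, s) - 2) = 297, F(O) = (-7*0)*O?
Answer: 18445234158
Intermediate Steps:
F(O) = 0 (F(O) = 0*O = 0)
r(G, s) = 101 (r(G, s) = 2 + (⅓)*297 = 2 + 99 = 101)
(F(-327) + 177021)*((192347 - 88250) + r(516, 667)) = (0 + 177021)*((192347 - 88250) + 101) = 177021*(104097 + 101) = 177021*104198 = 18445234158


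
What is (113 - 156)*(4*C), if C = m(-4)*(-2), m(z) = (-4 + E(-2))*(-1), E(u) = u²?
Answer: 0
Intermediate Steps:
m(z) = 0 (m(z) = (-4 + (-2)²)*(-1) = (-4 + 4)*(-1) = 0*(-1) = 0)
C = 0 (C = 0*(-2) = 0)
(113 - 156)*(4*C) = (113 - 156)*(4*0) = -43*0 = 0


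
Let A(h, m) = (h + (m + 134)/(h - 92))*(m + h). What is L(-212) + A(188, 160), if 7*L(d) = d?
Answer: 1860865/28 ≈ 66460.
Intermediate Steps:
L(d) = d/7
A(h, m) = (h + m)*(h + (134 + m)/(-92 + h)) (A(h, m) = (h + (134 + m)/(-92 + h))*(h + m) = (h + m)*(h + (134 + m)/(-92 + h)))
L(-212) + A(188, 160) = (1/7)*(-212) + (188**3 + 160**2 - 92*188**2 + 134*188 + 134*160 + 160*188**2 - 91*188*160)/(-92 + 188) = -212/7 + (6644672 + 25600 - 92*35344 + 25192 + 21440 + 160*35344 - 2737280)/96 = -212/7 + (6644672 + 25600 - 3251648 + 25192 + 21440 + 5655040 - 2737280)/96 = -212/7 + (1/96)*6383016 = -212/7 + 265959/4 = 1860865/28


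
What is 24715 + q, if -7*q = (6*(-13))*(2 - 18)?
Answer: 171757/7 ≈ 24537.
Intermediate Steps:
q = -1248/7 (q = -6*(-13)*(2 - 18)/7 = -(-78)*(-16)/7 = -⅐*1248 = -1248/7 ≈ -178.29)
24715 + q = 24715 - 1248/7 = 171757/7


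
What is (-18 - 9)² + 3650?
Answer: 4379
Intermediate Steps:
(-18 - 9)² + 3650 = (-27)² + 3650 = 729 + 3650 = 4379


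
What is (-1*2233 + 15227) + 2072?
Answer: 15066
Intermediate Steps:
(-1*2233 + 15227) + 2072 = (-2233 + 15227) + 2072 = 12994 + 2072 = 15066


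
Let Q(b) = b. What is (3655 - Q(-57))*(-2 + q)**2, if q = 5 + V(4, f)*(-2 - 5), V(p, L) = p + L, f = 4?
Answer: 10427008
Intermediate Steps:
V(p, L) = L + p
q = -51 (q = 5 + (4 + 4)*(-2 - 5) = 5 + 8*(-7) = 5 - 56 = -51)
(3655 - Q(-57))*(-2 + q)**2 = (3655 - 1*(-57))*(-2 - 51)**2 = (3655 + 57)*(-53)**2 = 3712*2809 = 10427008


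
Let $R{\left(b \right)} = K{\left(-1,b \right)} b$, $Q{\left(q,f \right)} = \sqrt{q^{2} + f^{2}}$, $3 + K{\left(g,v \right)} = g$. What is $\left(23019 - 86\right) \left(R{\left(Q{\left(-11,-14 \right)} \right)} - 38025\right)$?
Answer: $-872027325 - 91732 \sqrt{317} \approx -8.7366 \cdot 10^{8}$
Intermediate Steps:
$K{\left(g,v \right)} = -3 + g$
$Q{\left(q,f \right)} = \sqrt{f^{2} + q^{2}}$
$R{\left(b \right)} = - 4 b$ ($R{\left(b \right)} = \left(-3 - 1\right) b = - 4 b$)
$\left(23019 - 86\right) \left(R{\left(Q{\left(-11,-14 \right)} \right)} - 38025\right) = \left(23019 - 86\right) \left(- 4 \sqrt{\left(-14\right)^{2} + \left(-11\right)^{2}} - 38025\right) = 22933 \left(- 4 \sqrt{196 + 121} - 38025\right) = 22933 \left(- 4 \sqrt{317} - 38025\right) = 22933 \left(-38025 - 4 \sqrt{317}\right) = -872027325 - 91732 \sqrt{317}$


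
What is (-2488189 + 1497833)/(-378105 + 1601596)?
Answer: -990356/1223491 ≈ -0.80945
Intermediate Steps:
(-2488189 + 1497833)/(-378105 + 1601596) = -990356/1223491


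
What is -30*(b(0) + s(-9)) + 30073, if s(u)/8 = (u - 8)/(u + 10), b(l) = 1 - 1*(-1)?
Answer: 34093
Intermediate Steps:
b(l) = 2 (b(l) = 1 + 1 = 2)
s(u) = 8*(-8 + u)/(10 + u) (s(u) = 8*((u - 8)/(u + 10)) = 8*((-8 + u)/(10 + u)) = 8*(-8 + u)/(10 + u))
-30*(b(0) + s(-9)) + 30073 = -30*(2 + 8*(-8 - 9)/(10 - 9)) + 30073 = -30*(2 + 8*(-17)/1) + 30073 = -30*(2 + 8*1*(-17)) + 30073 = -30*(2 - 136) + 30073 = -30*(-134) + 30073 = 4020 + 30073 = 34093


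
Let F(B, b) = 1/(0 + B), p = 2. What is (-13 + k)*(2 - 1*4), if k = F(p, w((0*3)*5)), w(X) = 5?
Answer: 25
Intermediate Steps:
F(B, b) = 1/B
k = ½ (k = 1/2 = ½ ≈ 0.50000)
(-13 + k)*(2 - 1*4) = (-13 + ½)*(2 - 1*4) = -25*(2 - 4)/2 = -25/2*(-2) = 25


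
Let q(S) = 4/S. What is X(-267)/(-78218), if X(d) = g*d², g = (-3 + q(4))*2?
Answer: 142578/39109 ≈ 3.6457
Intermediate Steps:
g = -4 (g = (-3 + 4/4)*2 = (-3 + 4*(¼))*2 = (-3 + 1)*2 = -2*2 = -4)
X(d) = -4*d²
X(-267)/(-78218) = -4*(-267)²/(-78218) = -4*71289*(-1/78218) = -285156*(-1/78218) = 142578/39109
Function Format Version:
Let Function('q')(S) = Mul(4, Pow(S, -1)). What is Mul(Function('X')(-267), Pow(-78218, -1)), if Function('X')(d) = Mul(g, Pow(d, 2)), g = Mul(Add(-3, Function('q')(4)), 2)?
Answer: Rational(142578, 39109) ≈ 3.6457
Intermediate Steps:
g = -4 (g = Mul(Add(-3, Mul(4, Pow(4, -1))), 2) = Mul(Add(-3, Mul(4, Rational(1, 4))), 2) = Mul(Add(-3, 1), 2) = Mul(-2, 2) = -4)
Function('X')(d) = Mul(-4, Pow(d, 2))
Mul(Function('X')(-267), Pow(-78218, -1)) = Mul(Mul(-4, Pow(-267, 2)), Pow(-78218, -1)) = Mul(Mul(-4, 71289), Rational(-1, 78218)) = Mul(-285156, Rational(-1, 78218)) = Rational(142578, 39109)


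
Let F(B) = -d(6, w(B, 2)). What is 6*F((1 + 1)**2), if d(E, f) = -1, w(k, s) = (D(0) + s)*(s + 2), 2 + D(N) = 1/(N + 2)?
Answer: 6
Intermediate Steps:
D(N) = -2 + 1/(2 + N) (D(N) = -2 + 1/(N + 2) = -2 + 1/(2 + N))
w(k, s) = (2 + s)*(-3/2 + s) (w(k, s) = ((-3 - 2*0)/(2 + 0) + s)*(s + 2) = ((-3 + 0)/2 + s)*(2 + s) = ((1/2)*(-3) + s)*(2 + s) = (-3/2 + s)*(2 + s) = (2 + s)*(-3/2 + s))
F(B) = 1 (F(B) = -1*(-1) = 1)
6*F((1 + 1)**2) = 6*1 = 6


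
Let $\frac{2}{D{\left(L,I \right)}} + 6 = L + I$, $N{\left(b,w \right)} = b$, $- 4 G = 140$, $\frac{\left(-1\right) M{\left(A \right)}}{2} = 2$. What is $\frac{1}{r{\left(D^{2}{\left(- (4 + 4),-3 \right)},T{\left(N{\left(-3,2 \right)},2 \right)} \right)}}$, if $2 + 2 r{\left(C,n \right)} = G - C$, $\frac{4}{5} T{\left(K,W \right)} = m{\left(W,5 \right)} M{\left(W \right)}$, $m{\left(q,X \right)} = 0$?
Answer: $- \frac{578}{10697} \approx -0.054034$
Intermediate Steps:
$M{\left(A \right)} = -4$ ($M{\left(A \right)} = \left(-2\right) 2 = -4$)
$G = -35$ ($G = \left(- \frac{1}{4}\right) 140 = -35$)
$T{\left(K,W \right)} = 0$ ($T{\left(K,W \right)} = \frac{5 \cdot 0 \left(-4\right)}{4} = \frac{5}{4} \cdot 0 = 0$)
$D{\left(L,I \right)} = \frac{2}{-6 + I + L}$ ($D{\left(L,I \right)} = \frac{2}{-6 + \left(L + I\right)} = \frac{2}{-6 + \left(I + L\right)} = \frac{2}{-6 + I + L}$)
$r{\left(C,n \right)} = - \frac{37}{2} - \frac{C}{2}$ ($r{\left(C,n \right)} = -1 + \frac{-35 - C}{2} = -1 - \left(\frac{35}{2} + \frac{C}{2}\right) = - \frac{37}{2} - \frac{C}{2}$)
$\frac{1}{r{\left(D^{2}{\left(- (4 + 4),-3 \right)},T{\left(N{\left(-3,2 \right)},2 \right)} \right)}} = \frac{1}{- \frac{37}{2} - \frac{\left(\frac{2}{-6 - 3 - \left(4 + 4\right)}\right)^{2}}{2}} = \frac{1}{- \frac{37}{2} - \frac{\left(\frac{2}{-6 - 3 - 8}\right)^{2}}{2}} = \frac{1}{- \frac{37}{2} - \frac{\left(\frac{2}{-17}\right)^{2}}{2}} = \frac{1}{- \frac{37}{2} - \frac{\left(2 \left(- \frac{1}{17}\right)\right)^{2}}{2}} = \frac{1}{- \frac{37}{2} - \frac{\left(- \frac{2}{17}\right)^{2}}{2}} = \frac{1}{- \frac{37}{2} - \frac{2}{289}} = \frac{1}{- \frac{10697}{578}} = - \frac{578}{10697}$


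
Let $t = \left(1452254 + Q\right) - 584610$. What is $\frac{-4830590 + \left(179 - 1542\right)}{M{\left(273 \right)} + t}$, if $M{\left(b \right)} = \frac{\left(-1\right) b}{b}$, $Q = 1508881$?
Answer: $- \frac{112371}{55268} \approx -2.0332$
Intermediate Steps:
$t = 2376525$ ($t = \left(1452254 + 1508881\right) - 584610 = 2961135 - 584610 = 2376525$)
$M{\left(b \right)} = -1$
$\frac{-4830590 + \left(179 - 1542\right)}{M{\left(273 \right)} + t} = \frac{-4830590 + \left(179 - 1542\right)}{-1 + 2376525} = \frac{-4830590 + \left(179 - 1542\right)}{2376524} = \left(-4830590 - 1363\right) \frac{1}{2376524} = \left(-4831953\right) \frac{1}{2376524} = - \frac{112371}{55268}$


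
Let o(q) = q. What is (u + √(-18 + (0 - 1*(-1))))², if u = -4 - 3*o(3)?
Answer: (13 - I*√17)² ≈ 152.0 - 107.2*I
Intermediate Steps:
u = -13 (u = -4 - 3*3 = -4 - 9 = -13)
(u + √(-18 + (0 - 1*(-1))))² = (-13 + √(-18 + (0 - 1*(-1))))² = (-13 + √(-18 + (0 + 1)))² = (-13 + √(-18 + 1))² = (-13 + √(-17))² = (-13 + I*√17)²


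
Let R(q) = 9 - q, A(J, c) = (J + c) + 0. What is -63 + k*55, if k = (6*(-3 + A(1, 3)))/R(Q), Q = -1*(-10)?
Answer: -393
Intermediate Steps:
A(J, c) = J + c
Q = 10
k = -6 (k = (6*(-3 + (1 + 3)))/(9 - 1*10) = (6*(-3 + 4))/(9 - 10) = (6*1)/(-1) = 6*(-1) = -6)
-63 + k*55 = -63 - 6*55 = -63 - 330 = -393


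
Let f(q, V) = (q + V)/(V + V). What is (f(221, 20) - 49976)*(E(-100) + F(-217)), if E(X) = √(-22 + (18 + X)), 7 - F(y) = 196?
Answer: 377773011/40 - 1998799*I*√26/20 ≈ 9.4443e+6 - 5.096e+5*I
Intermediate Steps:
f(q, V) = (V + q)/(2*V) (f(q, V) = (V + q)/((2*V)) = (V + q)*(1/(2*V)) = (V + q)/(2*V))
F(y) = -189 (F(y) = 7 - 1*196 = 7 - 196 = -189)
E(X) = √(-4 + X)
(f(221, 20) - 49976)*(E(-100) + F(-217)) = ((½)*(20 + 221)/20 - 49976)*(√(-4 - 100) - 189) = ((½)*(1/20)*241 - 49976)*(√(-104) - 189) = (241/40 - 49976)*(2*I*√26 - 189) = -1998799*(-189 + 2*I*√26)/40 = 377773011/40 - 1998799*I*√26/20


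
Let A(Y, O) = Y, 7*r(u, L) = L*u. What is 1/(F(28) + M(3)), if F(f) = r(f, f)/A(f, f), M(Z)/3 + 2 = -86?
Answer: -1/260 ≈ -0.0038462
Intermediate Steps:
r(u, L) = L*u/7 (r(u, L) = (L*u)/7 = L*u/7)
M(Z) = -264 (M(Z) = -6 + 3*(-86) = -6 - 258 = -264)
F(f) = f/7 (F(f) = (f*f/7)/f = (f**2/7)/f = f/7)
1/(F(28) + M(3)) = 1/((1/7)*28 - 264) = 1/(4 - 264) = 1/(-260) = -1/260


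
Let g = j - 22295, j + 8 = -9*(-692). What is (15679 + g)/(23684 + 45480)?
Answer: -99/17291 ≈ -0.0057255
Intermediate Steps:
j = 6220 (j = -8 - 9*(-692) = -8 + 6228 = 6220)
g = -16075 (g = 6220 - 22295 = -16075)
(15679 + g)/(23684 + 45480) = (15679 - 16075)/(23684 + 45480) = -396/69164 = -396*1/69164 = -99/17291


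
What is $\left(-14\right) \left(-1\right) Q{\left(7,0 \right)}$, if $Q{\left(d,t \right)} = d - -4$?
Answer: $154$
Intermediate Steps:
$Q{\left(d,t \right)} = 4 + d$ ($Q{\left(d,t \right)} = d + 4 = 4 + d$)
$\left(-14\right) \left(-1\right) Q{\left(7,0 \right)} = \left(-14\right) \left(-1\right) \left(4 + 7\right) = 14 \cdot 11 = 154$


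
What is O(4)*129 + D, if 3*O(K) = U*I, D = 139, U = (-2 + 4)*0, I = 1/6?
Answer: 139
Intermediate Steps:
I = 1/6 ≈ 0.16667
U = 0 (U = 2*0 = 0)
O(K) = 0 (O(K) = (0*(1/6))/3 = (1/3)*0 = 0)
O(4)*129 + D = 0*129 + 139 = 0 + 139 = 139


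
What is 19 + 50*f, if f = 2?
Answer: 119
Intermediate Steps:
19 + 50*f = 19 + 50*2 = 19 + 100 = 119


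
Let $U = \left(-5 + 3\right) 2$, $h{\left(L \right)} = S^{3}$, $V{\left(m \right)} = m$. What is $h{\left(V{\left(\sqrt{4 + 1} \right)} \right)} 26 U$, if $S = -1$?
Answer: $104$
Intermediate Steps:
$h{\left(L \right)} = -1$ ($h{\left(L \right)} = \left(-1\right)^{3} = -1$)
$U = -4$ ($U = \left(-2\right) 2 = -4$)
$h{\left(V{\left(\sqrt{4 + 1} \right)} \right)} 26 U = \left(-1\right) 26 \left(-4\right) = \left(-26\right) \left(-4\right) = 104$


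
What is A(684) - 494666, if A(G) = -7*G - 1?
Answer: -499455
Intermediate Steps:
A(G) = -1 - 7*G
A(684) - 494666 = (-1 - 7*684) - 494666 = (-1 - 4788) - 494666 = -4789 - 494666 = -499455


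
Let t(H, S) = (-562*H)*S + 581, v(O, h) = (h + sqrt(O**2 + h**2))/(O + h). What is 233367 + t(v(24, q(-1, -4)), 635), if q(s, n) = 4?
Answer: 1280766/7 - 356870*sqrt(37)/7 ≈ -1.2714e+5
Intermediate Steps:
v(O, h) = (h + sqrt(O**2 + h**2))/(O + h)
t(H, S) = 581 - 562*H*S (t(H, S) = -562*H*S + 581 = 581 - 562*H*S)
233367 + t(v(24, q(-1, -4)), 635) = 233367 + (581 - 562*(4 + sqrt(24**2 + 4**2))/(24 + 4)*635) = 233367 + (581 - 562*(4 + sqrt(576 + 16))/28*635) = 233367 + (581 - 562*(4 + sqrt(592))/28*635) = 233367 + (581 - 562*(4 + 4*sqrt(37))/28*635) = 233367 + (581 - 562*(1/7 + sqrt(37)/7)*635) = 233367 + (581 + (-356870/7 - 356870*sqrt(37)/7)) = 233367 + (-352803/7 - 356870*sqrt(37)/7) = 1280766/7 - 356870*sqrt(37)/7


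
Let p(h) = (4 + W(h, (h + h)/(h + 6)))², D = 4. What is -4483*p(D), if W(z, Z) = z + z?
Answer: -645552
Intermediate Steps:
W(z, Z) = 2*z
p(h) = (4 + 2*h)²
-4483*p(D) = -17932*(2 + 4)² = -17932*6² = -17932*36 = -4483*144 = -645552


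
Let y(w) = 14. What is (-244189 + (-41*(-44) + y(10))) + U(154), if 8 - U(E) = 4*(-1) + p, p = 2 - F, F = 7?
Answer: -242354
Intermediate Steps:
p = -5 (p = 2 - 1*7 = 2 - 7 = -5)
U(E) = 17 (U(E) = 8 - (4*(-1) - 5) = 8 - (-4 - 5) = 8 - 1*(-9) = 8 + 9 = 17)
(-244189 + (-41*(-44) + y(10))) + U(154) = (-244189 + (-41*(-44) + 14)) + 17 = (-244189 + (1804 + 14)) + 17 = (-244189 + 1818) + 17 = -242371 + 17 = -242354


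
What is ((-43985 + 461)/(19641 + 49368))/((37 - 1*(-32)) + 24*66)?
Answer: -4836/12674653 ≈ -0.00038155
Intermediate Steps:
((-43985 + 461)/(19641 + 49368))/((37 - 1*(-32)) + 24*66) = (-43524/69009)/((37 + 32) + 1584) = (-43524*1/69009)/(69 + 1584) = -14508/23003/1653 = -14508/23003*1/1653 = -4836/12674653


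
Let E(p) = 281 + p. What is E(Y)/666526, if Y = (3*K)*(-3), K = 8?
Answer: 209/666526 ≈ 0.00031357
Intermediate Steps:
Y = -72 (Y = (3*8)*(-3) = 24*(-3) = -72)
E(Y)/666526 = (281 - 72)/666526 = 209*(1/666526) = 209/666526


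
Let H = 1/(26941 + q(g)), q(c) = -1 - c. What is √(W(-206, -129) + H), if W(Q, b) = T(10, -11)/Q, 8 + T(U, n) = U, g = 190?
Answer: I*√2936765870/551050 ≈ 0.098343*I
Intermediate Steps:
T(U, n) = -8 + U
W(Q, b) = 2/Q (W(Q, b) = (-8 + 10)/Q = 2/Q)
H = 1/26750 (H = 1/(26941 + (-1 - 1*190)) = 1/(26941 + (-1 - 190)) = 1/(26941 - 191) = 1/26750 ≈ 3.7383e-5)
√(W(-206, -129) + H) = √(2/(-206) + 1/26750) = √(2*(-1/206) + 1/26750) = √(-1/103 + 1/26750) = √(-26647/2755250) = I*√2936765870/551050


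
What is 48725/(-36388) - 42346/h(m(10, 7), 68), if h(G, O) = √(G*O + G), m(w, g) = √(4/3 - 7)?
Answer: -48725/36388 + 42346*√23*51^(¾)*I^(3/2)/1173 ≈ -2337.7 + 2336.4*I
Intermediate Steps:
m(w, g) = I*√51/3 (m(w, g) = √(4*(⅓) - 7) = √(4/3 - 7) = √(-17/3) = I*√51/3)
h(G, O) = √(G + G*O)
48725/(-36388) - 42346/h(m(10, 7), 68) = 48725/(-36388) - 42346*(3^(¼)*17^(¾)*(-I^(3/2))/17)/√(1 + 68) = 48725*(-1/36388) - 42346*√69*(3^(¼)*17^(¾)*(-I^(3/2))/17)/69 = -48725/36388 - 42346*√23*51^(¾)*(-I^(3/2))/1173 = -48725/36388 - 42346*(-√23*51^(¾)*I^(3/2)/1173) = -48725/36388 - (-42346)*√23*51^(¾)*I^(3/2)/1173 = -48725/36388 + 42346*√23*51^(¾)*I^(3/2)/1173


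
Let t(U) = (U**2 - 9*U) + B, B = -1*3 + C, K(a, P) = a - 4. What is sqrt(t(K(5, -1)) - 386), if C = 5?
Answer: 14*I*sqrt(2) ≈ 19.799*I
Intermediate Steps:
K(a, P) = -4 + a
B = 2 (B = -1*3 + 5 = -3 + 5 = 2)
t(U) = 2 + U**2 - 9*U (t(U) = (U**2 - 9*U) + 2 = 2 + U**2 - 9*U)
sqrt(t(K(5, -1)) - 386) = sqrt((2 + (-4 + 5)**2 - 9*(-4 + 5)) - 386) = sqrt((2 + 1**2 - 9*1) - 386) = sqrt((2 + 1 - 9) - 386) = sqrt(-6 - 386) = sqrt(-392) = 14*I*sqrt(2)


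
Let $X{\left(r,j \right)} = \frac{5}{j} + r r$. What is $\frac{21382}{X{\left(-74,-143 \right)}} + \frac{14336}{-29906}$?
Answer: $\frac{40107685994}{11709141039} \approx 3.4253$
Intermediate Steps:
$X{\left(r,j \right)} = r^{2} + \frac{5}{j}$ ($X{\left(r,j \right)} = \frac{5}{j} + r^{2} = r^{2} + \frac{5}{j}$)
$\frac{21382}{X{\left(-74,-143 \right)}} + \frac{14336}{-29906} = \frac{21382}{\left(-74\right)^{2} + \frac{5}{-143}} + \frac{14336}{-29906} = \frac{21382}{5476 + 5 \left(- \frac{1}{143}\right)} + 14336 \left(- \frac{1}{29906}\right) = \frac{21382}{5476 - \frac{5}{143}} - \frac{7168}{14953} = \frac{21382}{\frac{783063}{143}} - \frac{7168}{14953} = 21382 \cdot \frac{143}{783063} - \frac{7168}{14953} = \frac{3057626}{783063} - \frac{7168}{14953} = \frac{40107685994}{11709141039}$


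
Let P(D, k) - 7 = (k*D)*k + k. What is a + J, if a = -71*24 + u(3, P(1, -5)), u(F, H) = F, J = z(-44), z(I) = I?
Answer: -1745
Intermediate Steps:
J = -44
P(D, k) = 7 + k + D*k² (P(D, k) = 7 + ((k*D)*k + k) = 7 + ((D*k)*k + k) = 7 + (D*k² + k) = 7 + (k + D*k²) = 7 + k + D*k²)
a = -1701 (a = -71*24 + 3 = -1704 + 3 = -1701)
a + J = -1701 - 44 = -1745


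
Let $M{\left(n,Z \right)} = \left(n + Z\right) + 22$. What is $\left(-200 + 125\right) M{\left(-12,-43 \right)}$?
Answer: $2475$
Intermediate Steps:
$M{\left(n,Z \right)} = 22 + Z + n$ ($M{\left(n,Z \right)} = \left(Z + n\right) + 22 = 22 + Z + n$)
$\left(-200 + 125\right) M{\left(-12,-43 \right)} = \left(-200 + 125\right) \left(22 - 43 - 12\right) = \left(-75\right) \left(-33\right) = 2475$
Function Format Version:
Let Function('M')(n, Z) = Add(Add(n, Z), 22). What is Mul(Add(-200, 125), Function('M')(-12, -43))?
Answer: 2475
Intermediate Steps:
Function('M')(n, Z) = Add(22, Z, n) (Function('M')(n, Z) = Add(Add(Z, n), 22) = Add(22, Z, n))
Mul(Add(-200, 125), Function('M')(-12, -43)) = Mul(Add(-200, 125), Add(22, -43, -12)) = Mul(-75, -33) = 2475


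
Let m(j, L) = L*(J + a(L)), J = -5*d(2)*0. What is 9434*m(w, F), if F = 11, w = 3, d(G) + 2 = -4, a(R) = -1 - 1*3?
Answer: -415096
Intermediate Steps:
a(R) = -4 (a(R) = -1 - 3 = -4)
d(G) = -6 (d(G) = -2 - 4 = -6)
J = 0 (J = -5*(-6)*0 = 30*0 = 0)
m(j, L) = -4*L (m(j, L) = L*(0 - 4) = L*(-4) = -4*L)
9434*m(w, F) = 9434*(-4*11) = 9434*(-44) = -415096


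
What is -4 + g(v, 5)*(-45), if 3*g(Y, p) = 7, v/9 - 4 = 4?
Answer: -109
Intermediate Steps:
v = 72 (v = 36 + 9*4 = 36 + 36 = 72)
g(Y, p) = 7/3 (g(Y, p) = (⅓)*7 = 7/3)
-4 + g(v, 5)*(-45) = -4 + (7/3)*(-45) = -4 - 105 = -109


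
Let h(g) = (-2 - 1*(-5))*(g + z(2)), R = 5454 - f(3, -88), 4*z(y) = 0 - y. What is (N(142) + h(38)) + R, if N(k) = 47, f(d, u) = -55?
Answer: 11337/2 ≈ 5668.5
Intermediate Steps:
z(y) = -y/4 (z(y) = (0 - y)/4 = (-y)/4 = -y/4)
R = 5509 (R = 5454 - 1*(-55) = 5454 + 55 = 5509)
h(g) = -3/2 + 3*g (h(g) = (-2 - 1*(-5))*(g - ¼*2) = (-2 + 5)*(g - ½) = 3*(-½ + g) = -3/2 + 3*g)
(N(142) + h(38)) + R = (47 + (-3/2 + 3*38)) + 5509 = (47 + (-3/2 + 114)) + 5509 = (47 + 225/2) + 5509 = 319/2 + 5509 = 11337/2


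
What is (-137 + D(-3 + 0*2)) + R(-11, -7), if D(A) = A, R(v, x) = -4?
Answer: -144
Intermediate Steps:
(-137 + D(-3 + 0*2)) + R(-11, -7) = (-137 + (-3 + 0*2)) - 4 = (-137 + (-3 + 0)) - 4 = (-137 - 3) - 4 = -140 - 4 = -144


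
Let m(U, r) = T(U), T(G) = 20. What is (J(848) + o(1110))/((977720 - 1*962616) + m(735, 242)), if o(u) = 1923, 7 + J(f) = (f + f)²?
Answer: 719583/3781 ≈ 190.32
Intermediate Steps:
m(U, r) = 20
J(f) = -7 + 4*f² (J(f) = -7 + (f + f)² = -7 + (2*f)² = -7 + 4*f²)
(J(848) + o(1110))/((977720 - 1*962616) + m(735, 242)) = ((-7 + 4*848²) + 1923)/((977720 - 1*962616) + 20) = ((-7 + 4*719104) + 1923)/((977720 - 962616) + 20) = ((-7 + 2876416) + 1923)/(15104 + 20) = (2876409 + 1923)/15124 = 2878332*(1/15124) = 719583/3781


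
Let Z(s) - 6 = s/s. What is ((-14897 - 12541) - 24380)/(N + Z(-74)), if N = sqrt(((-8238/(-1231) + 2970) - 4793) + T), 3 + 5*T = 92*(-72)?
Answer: -2232578530/19638807 + 103636*I*sqrt(29755134965)/19638807 ≈ -113.68 + 910.28*I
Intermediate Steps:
Z(s) = 7 (Z(s) = 6 + s/s = 6 + 1 = 7)
T = -6627/5 (T = -3/5 + (92*(-72))/5 = -3/5 + (1/5)*(-6624) = -3/5 - 6624/5 = -6627/5 ≈ -1325.4)
N = 2*I*sqrt(29755134965)/6155 (N = sqrt(((-8238/(-1231) + 2970) - 4793) - 6627/5) = sqrt(((-8238*(-1/1231) + 2970) - 4793) - 6627/5) = sqrt(((8238/1231 + 2970) - 4793) - 6627/5) = sqrt((3664308/1231 - 4793) - 6627/5) = sqrt(-2235875/1231 - 6627/5) = sqrt(-19337212/6155) = 2*I*sqrt(29755134965)/6155 ≈ 56.051*I)
((-14897 - 12541) - 24380)/(N + Z(-74)) = ((-14897 - 12541) - 24380)/(2*I*sqrt(29755134965)/6155 + 7) = (-27438 - 24380)/(7 + 2*I*sqrt(29755134965)/6155) = -51818/(7 + 2*I*sqrt(29755134965)/6155)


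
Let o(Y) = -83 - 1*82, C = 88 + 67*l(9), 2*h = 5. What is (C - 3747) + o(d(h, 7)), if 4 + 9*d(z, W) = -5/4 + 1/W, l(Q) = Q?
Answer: -3221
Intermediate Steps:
h = 5/2 (h = (½)*5 = 5/2 ≈ 2.5000)
d(z, W) = -7/12 + 1/(9*W) (d(z, W) = -4/9 + (-5/4 + 1/W)/9 = -4/9 + (-5/36 + 1/(9*W)) = -7/12 + 1/(9*W))
C = 691 (C = 88 + 67*9 = 88 + 603 = 691)
o(Y) = -165 (o(Y) = -83 - 82 = -165)
(C - 3747) + o(d(h, 7)) = (691 - 3747) - 165 = -3056 - 165 = -3221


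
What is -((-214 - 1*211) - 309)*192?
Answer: 140928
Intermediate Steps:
-((-214 - 1*211) - 309)*192 = -((-214 - 211) - 309)*192 = -(-425 - 309)*192 = -(-734)*192 = -1*(-140928) = 140928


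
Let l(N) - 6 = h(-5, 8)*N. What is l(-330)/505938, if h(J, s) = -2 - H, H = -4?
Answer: -109/84323 ≈ -0.0012926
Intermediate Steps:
h(J, s) = 2 (h(J, s) = -2 - 1*(-4) = -2 + 4 = 2)
l(N) = 6 + 2*N
l(-330)/505938 = (6 + 2*(-330))/505938 = (6 - 660)*(1/505938) = -654*1/505938 = -109/84323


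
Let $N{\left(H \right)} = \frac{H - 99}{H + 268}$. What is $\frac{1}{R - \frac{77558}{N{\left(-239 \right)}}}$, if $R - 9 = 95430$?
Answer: $\frac{13}{1327214} \approx 9.795 \cdot 10^{-6}$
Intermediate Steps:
$R = 95439$ ($R = 9 + 95430 = 95439$)
$N{\left(H \right)} = \frac{-99 + H}{268 + H}$
$\frac{1}{R - \frac{77558}{N{\left(-239 \right)}}} = \frac{1}{95439 - \frac{77558}{\frac{1}{268 - 239} \left(-99 - 239\right)}} = \frac{1}{95439 - \frac{77558}{\frac{1}{29} \left(-338\right)}} = \frac{1}{95439 - \frac{77558}{- \frac{338}{29}}} = \frac{1}{95439 - - \frac{86507}{13}} = \frac{1}{95439 + \frac{86507}{13}} = \frac{1}{\frac{1327214}{13}} = \frac{13}{1327214}$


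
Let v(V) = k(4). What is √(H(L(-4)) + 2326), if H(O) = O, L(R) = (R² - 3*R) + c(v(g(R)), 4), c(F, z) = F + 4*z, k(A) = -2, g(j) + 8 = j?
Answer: 8*√37 ≈ 48.662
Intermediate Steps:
g(j) = -8 + j
v(V) = -2
L(R) = 14 + R² - 3*R (L(R) = (R² - 3*R) + (-2 + 4*4) = (R² - 3*R) + (-2 + 16) = (R² - 3*R) + 14 = 14 + R² - 3*R)
√(H(L(-4)) + 2326) = √((14 + (-4)² - 3*(-4)) + 2326) = √((14 + 16 + 12) + 2326) = √(42 + 2326) = √2368 = 8*√37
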